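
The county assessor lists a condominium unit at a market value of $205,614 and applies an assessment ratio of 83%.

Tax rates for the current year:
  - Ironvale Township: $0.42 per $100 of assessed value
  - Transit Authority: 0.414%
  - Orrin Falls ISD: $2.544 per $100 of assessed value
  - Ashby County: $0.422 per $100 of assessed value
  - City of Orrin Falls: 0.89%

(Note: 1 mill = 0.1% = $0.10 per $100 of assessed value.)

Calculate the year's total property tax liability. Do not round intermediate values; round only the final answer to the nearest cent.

Assessed value = $205,614 × 0.83 = $170,659.62
Ironvale Township: $170,659.62 × 0.0042 = $716.770404
Transit Authority: $170,659.62 × 0.00414 = $706.5308268
Orrin Falls ISD: $170,659.62 × 0.02544 = $4,341.5807328
Ashby County: $170,659.62 × 0.00422 = $720.1835964
City of Orrin Falls: $170,659.62 × 0.0089 = $1,518.870618
Total = $8,003.936178

$8,003.94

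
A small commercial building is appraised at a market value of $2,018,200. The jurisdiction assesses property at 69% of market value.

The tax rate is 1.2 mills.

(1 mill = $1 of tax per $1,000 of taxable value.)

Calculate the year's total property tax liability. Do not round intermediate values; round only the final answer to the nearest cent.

Assessed value = $2,018,200 × 0.69 = $1,392,558
Tax = $1,392,558 × 0.0012 = $1,671.0696

$1,671.07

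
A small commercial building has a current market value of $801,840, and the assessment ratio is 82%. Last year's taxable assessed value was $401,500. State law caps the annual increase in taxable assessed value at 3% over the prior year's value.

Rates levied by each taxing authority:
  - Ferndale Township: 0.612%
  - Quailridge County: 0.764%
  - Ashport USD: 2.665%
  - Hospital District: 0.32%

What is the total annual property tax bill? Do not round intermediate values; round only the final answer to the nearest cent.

$18,034.70

Uncapped assessed value = $801,840 × 0.82 = $657,508.8
Cap limit = $401,500 × 1.03 = $413,545
Taxable assessed value = min($657,508.8, $413,545) = $413,545 (cap binds)
Ferndale Township: $413,545 × 0.00612 = $2,530.8954
Quailridge County: $413,545 × 0.00764 = $3,159.4838
Ashport USD: $413,545 × 0.02665 = $11,020.97425
Hospital District: $413,545 × 0.0032 = $1,323.344
Total = $18,034.69745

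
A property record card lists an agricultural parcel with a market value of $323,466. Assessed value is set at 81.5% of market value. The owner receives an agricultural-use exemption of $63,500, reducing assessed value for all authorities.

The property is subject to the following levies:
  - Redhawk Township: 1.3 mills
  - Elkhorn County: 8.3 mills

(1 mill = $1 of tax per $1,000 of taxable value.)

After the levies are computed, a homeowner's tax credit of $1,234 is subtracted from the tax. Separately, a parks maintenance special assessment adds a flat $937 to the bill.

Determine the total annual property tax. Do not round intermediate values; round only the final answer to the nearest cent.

Assessed value = $323,466 × 0.815 = $263,624.79
Taxable value = $263,624.79 − $63,500 = $200,124.79
Redhawk Township: $200,124.79 × 0.0013 = $260.162227
Elkhorn County: $200,124.79 × 0.0083 = $1,661.035757
Levies subtotal = $1,921.197984
After credit = $1,921.197984 − $1,234 = $687.197984
Total = $687.197984 + $937 = $1,624.197984

$1,624.20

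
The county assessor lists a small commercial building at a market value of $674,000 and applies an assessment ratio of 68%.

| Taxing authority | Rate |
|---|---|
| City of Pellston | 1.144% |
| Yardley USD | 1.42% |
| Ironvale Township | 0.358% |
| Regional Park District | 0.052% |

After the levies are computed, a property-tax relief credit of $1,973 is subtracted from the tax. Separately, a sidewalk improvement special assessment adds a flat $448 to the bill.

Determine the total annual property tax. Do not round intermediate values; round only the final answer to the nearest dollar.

Assessed value = $674,000 × 0.68 = $458,320
City of Pellston: $458,320 × 0.01144 = $5,243.1808
Yardley USD: $458,320 × 0.0142 = $6,508.144
Ironvale Township: $458,320 × 0.00358 = $1,640.7856
Regional Park District: $458,320 × 0.00052 = $238.3264
Levies subtotal = $13,630.4368
After credit = $13,630.4368 − $1,973 = $11,657.4368
Total = $11,657.4368 + $448 = $12,105.4368

$12,105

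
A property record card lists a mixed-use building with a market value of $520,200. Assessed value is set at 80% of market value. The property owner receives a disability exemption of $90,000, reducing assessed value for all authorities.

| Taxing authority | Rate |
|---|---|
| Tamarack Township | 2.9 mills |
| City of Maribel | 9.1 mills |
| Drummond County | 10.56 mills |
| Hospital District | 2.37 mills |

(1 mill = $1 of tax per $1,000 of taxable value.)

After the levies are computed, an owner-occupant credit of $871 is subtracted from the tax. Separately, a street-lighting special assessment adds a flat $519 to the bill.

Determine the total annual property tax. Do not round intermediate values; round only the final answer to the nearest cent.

Assessed value = $520,200 × 0.8 = $416,160
Taxable value = $416,160 − $90,000 = $326,160
Tamarack Township: $326,160 × 0.0029 = $945.864
City of Maribel: $326,160 × 0.0091 = $2,968.056
Drummond County: $326,160 × 0.01056 = $3,444.2496
Hospital District: $326,160 × 0.00237 = $772.9992
Levies subtotal = $8,131.1688
After credit = $8,131.1688 − $871 = $7,260.1688
Total = $7,260.1688 + $519 = $7,779.1688

$7,779.17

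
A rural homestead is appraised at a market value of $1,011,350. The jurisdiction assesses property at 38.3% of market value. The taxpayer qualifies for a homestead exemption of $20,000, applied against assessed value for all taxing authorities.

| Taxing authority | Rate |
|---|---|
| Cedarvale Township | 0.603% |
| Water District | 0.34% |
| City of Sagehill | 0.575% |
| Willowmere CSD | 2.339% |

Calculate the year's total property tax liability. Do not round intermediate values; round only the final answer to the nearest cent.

Assessed value = $1,011,350 × 0.383 = $387,347.05
Taxable value = $387,347.05 − $20,000 = $367,347.05
Cedarvale Township: $367,347.05 × 0.00603 = $2,215.1027115
Water District: $367,347.05 × 0.0034 = $1,248.97997
City of Sagehill: $367,347.05 × 0.00575 = $2,112.2455375
Willowmere CSD: $367,347.05 × 0.02339 = $8,592.2474995
Total = $2,215.1027115 + $1,248.97997 + $2,112.2455375 + $8,592.2474995 = $14,168.5757185

$14,168.58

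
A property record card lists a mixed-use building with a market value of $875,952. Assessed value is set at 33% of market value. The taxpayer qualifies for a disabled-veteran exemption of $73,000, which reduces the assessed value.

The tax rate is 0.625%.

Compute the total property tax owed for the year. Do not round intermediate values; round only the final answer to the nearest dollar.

$1,350

Assessed value = $875,952 × 0.33 = $289,064.16
Taxable value = $289,064.16 − $73,000 = $216,064.16
Tax = $216,064.16 × 0.00625 = $1,350.401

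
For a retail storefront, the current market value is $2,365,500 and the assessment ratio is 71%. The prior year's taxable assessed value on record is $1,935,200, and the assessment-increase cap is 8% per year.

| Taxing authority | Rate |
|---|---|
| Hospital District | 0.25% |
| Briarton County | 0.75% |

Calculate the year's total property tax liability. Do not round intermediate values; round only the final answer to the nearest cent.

$16,795.05

Uncapped assessed value = $2,365,500 × 0.71 = $1,679,505
Cap limit = $1,935,200 × 1.08 = $2,090,016
Taxable assessed value = min($1,679,505, $2,090,016) = $1,679,505 (cap does not bind)
Hospital District: $1,679,505 × 0.0025 = $4,198.7625
Briarton County: $1,679,505 × 0.0075 = $12,596.2875
Total = $16,795.05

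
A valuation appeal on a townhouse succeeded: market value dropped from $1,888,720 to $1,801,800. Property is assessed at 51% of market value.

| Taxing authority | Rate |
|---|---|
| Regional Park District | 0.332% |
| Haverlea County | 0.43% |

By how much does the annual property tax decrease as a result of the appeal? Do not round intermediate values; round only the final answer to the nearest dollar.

$338

Old assessed value = $1,888,720 × 0.51 = $963,247.2
New assessed value = $1,801,800 × 0.51 = $918,918
Combined rate = 0.00332 + 0.0043 = 0.00762
Old tax = $963,247.2 × 0.00762 = $7,339.943664
New tax = $918,918 × 0.00762 = $7,002.15516
Reduction = $7,339.943664 − $7,002.15516 = $337.788504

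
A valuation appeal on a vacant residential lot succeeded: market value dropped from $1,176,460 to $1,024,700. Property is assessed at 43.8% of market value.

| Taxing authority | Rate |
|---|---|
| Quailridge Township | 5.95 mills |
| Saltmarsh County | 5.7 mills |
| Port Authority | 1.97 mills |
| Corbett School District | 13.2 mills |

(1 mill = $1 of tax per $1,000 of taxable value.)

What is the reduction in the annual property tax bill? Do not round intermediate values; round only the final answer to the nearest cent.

$1,782.75

Old assessed value = $1,176,460 × 0.438 = $515,289.48
New assessed value = $1,024,700 × 0.438 = $448,818.6
Combined rate = 0.00595 + 0.0057 + 0.00197 + 0.0132 = 0.02682
Old tax = $515,289.48 × 0.02682 = $13,820.0638536
New tax = $448,818.6 × 0.02682 = $12,037.314852
Reduction = $13,820.0638536 − $12,037.314852 = $1,782.7490016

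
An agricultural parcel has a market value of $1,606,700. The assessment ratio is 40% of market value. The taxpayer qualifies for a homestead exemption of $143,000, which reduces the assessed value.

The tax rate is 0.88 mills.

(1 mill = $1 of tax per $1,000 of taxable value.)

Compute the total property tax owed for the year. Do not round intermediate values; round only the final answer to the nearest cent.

$439.72

Assessed value = $1,606,700 × 0.4 = $642,680
Taxable value = $642,680 − $143,000 = $499,680
Tax = $499,680 × 0.00088 = $439.7184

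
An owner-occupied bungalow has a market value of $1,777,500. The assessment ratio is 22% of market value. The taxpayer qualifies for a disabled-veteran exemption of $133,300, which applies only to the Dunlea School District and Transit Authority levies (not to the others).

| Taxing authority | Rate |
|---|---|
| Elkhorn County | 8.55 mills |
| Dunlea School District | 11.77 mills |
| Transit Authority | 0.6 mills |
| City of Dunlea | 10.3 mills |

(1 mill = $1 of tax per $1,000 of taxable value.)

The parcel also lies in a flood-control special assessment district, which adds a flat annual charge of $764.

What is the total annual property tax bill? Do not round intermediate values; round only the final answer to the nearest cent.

$11,323.66

Assessed value = $1,777,500 × 0.22 = $391,050
Elkhorn County: $391,050 × 0.00855 = $3,343.4775
Dunlea School District: ($391,050 − $133,300) × 0.01177 = $257,750 × 0.01177 = $3,033.7175
Transit Authority: ($391,050 − $133,300) × 0.0006 = $257,750 × 0.0006 = $154.65
City of Dunlea: $391,050 × 0.0103 = $4,027.815
Levies subtotal = $10,559.66
Total = $10,559.66 + $764 = $11,323.66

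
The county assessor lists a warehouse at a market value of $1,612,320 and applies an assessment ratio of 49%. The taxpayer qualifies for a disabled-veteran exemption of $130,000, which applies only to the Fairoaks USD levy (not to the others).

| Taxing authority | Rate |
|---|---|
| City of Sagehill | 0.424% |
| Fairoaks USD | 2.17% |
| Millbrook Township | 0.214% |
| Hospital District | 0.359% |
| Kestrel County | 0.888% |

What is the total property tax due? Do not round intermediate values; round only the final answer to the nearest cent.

Assessed value = $1,612,320 × 0.49 = $790,036.8
City of Sagehill: $790,036.8 × 0.00424 = $3,349.756032
Fairoaks USD: ($790,036.8 − $130,000) × 0.0217 = $660,036.8 × 0.0217 = $14,322.79856
Millbrook Township: $790,036.8 × 0.00214 = $1,690.678752
Hospital District: $790,036.8 × 0.00359 = $2,836.232112
Kestrel County: $790,036.8 × 0.00888 = $7,015.526784
Total = $29,214.99224

$29,214.99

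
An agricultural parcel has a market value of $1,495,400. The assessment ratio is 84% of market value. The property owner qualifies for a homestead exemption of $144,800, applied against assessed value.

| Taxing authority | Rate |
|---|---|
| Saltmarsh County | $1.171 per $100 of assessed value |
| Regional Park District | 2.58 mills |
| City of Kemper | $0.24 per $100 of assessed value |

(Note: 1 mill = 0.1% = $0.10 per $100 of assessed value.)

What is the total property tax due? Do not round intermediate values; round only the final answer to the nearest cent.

Assessed value = $1,495,400 × 0.84 = $1,256,136
Taxable value = $1,256,136 − $144,800 = $1,111,336
Saltmarsh County: $1,111,336 × 0.01171 = $13,013.74456
Regional Park District: $1,111,336 × 0.00258 = $2,867.24688
City of Kemper: $1,111,336 × 0.0024 = $2,667.2064
Total = $18,548.19784

$18,548.20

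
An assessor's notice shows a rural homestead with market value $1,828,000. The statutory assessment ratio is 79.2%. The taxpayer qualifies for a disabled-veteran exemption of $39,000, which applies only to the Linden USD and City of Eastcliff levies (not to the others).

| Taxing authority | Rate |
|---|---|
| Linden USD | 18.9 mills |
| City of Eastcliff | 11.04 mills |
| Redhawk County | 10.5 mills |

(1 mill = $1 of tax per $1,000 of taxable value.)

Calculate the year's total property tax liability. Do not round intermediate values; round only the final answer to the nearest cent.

Assessed value = $1,828,000 × 0.792 = $1,447,776
Linden USD: ($1,447,776 − $39,000) × 0.0189 = $1,408,776 × 0.0189 = $26,625.8664
City of Eastcliff: ($1,447,776 − $39,000) × 0.01104 = $1,408,776 × 0.01104 = $15,552.88704
Redhawk County: $1,447,776 × 0.0105 = $15,201.648
Total = $57,380.40144

$57,380.40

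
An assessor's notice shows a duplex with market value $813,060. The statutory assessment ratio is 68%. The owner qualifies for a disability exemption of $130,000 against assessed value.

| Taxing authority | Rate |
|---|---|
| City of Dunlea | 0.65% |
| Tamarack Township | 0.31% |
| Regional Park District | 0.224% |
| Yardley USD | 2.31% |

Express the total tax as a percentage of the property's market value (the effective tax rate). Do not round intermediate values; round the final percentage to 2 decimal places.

1.82%

Assessed value = $813,060 × 0.68 = $552,880.8
Taxable value = $552,880.8 − $130,000 = $422,880.8
City of Dunlea: $422,880.8 × 0.0065 = $2,748.7252
Tamarack Township: $422,880.8 × 0.0031 = $1,310.93048
Regional Park District: $422,880.8 × 0.00224 = $947.252992
Yardley USD: $422,880.8 × 0.0231 = $9,768.54648
Total tax = $14,775.455152
Effective rate = $14,775.455152 ÷ $813,060 = 1.82% of market value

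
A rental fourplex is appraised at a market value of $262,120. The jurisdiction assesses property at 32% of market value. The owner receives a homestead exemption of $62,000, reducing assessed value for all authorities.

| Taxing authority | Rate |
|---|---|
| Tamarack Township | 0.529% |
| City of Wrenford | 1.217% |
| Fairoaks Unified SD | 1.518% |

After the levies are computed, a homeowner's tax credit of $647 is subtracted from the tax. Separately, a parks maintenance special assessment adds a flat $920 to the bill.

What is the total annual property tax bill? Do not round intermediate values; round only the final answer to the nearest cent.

$987.11

Assessed value = $262,120 × 0.32 = $83,878.4
Taxable value = $83,878.4 − $62,000 = $21,878.4
Tamarack Township: $21,878.4 × 0.00529 = $115.736736
City of Wrenford: $21,878.4 × 0.01217 = $266.260128
Fairoaks Unified SD: $21,878.4 × 0.01518 = $332.114112
Levies subtotal = $714.110976
After credit = $714.110976 − $647 = $67.110976
Total = $67.110976 + $920 = $987.110976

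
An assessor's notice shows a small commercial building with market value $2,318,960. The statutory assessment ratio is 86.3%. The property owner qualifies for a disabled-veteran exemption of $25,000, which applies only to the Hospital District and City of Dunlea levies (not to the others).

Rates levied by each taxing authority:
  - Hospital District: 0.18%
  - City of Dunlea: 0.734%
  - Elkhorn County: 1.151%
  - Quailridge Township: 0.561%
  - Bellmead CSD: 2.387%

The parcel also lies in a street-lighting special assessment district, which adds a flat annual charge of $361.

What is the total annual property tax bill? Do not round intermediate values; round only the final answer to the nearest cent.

Assessed value = $2,318,960 × 0.863 = $2,001,262.48
Hospital District: ($2,001,262.48 − $25,000) × 0.0018 = $1,976,262.48 × 0.0018 = $3,557.272464
City of Dunlea: ($2,001,262.48 − $25,000) × 0.00734 = $1,976,262.48 × 0.00734 = $14,505.7666032
Elkhorn County: $2,001,262.48 × 0.01151 = $23,034.5311448
Quailridge Township: $2,001,262.48 × 0.00561 = $11,227.0825128
Bellmead CSD: $2,001,262.48 × 0.02387 = $47,770.1353976
Levies subtotal = $100,094.7881224
Total = $100,094.7881224 + $361 = $100,455.7881224

$100,455.79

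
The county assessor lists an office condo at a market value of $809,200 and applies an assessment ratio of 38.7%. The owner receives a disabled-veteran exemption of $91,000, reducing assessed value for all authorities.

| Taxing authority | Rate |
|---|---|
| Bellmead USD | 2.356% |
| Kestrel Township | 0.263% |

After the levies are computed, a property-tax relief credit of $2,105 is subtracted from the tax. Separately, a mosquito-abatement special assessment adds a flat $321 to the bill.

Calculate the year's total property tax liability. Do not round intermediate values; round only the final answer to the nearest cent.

Assessed value = $809,200 × 0.387 = $313,160.4
Taxable value = $313,160.4 − $91,000 = $222,160.4
Bellmead USD: $222,160.4 × 0.02356 = $5,234.099024
Kestrel Township: $222,160.4 × 0.00263 = $584.281852
Levies subtotal = $5,818.380876
After credit = $5,818.380876 − $2,105 = $3,713.380876
Total = $3,713.380876 + $321 = $4,034.380876

$4,034.38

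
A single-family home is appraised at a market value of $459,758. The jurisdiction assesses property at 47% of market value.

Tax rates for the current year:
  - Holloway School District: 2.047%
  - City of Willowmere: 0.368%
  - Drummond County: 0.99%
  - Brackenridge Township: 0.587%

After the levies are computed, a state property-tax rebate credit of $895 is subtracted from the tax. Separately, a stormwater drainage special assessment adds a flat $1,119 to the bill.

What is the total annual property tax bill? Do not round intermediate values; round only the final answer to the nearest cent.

Assessed value = $459,758 × 0.47 = $216,086.26
Holloway School District: $216,086.26 × 0.02047 = $4,423.2857422
City of Willowmere: $216,086.26 × 0.00368 = $795.1974368
Drummond County: $216,086.26 × 0.0099 = $2,139.253974
Brackenridge Township: $216,086.26 × 0.00587 = $1,268.4263462
Levies subtotal = $8,626.1634992
After credit = $8,626.1634992 − $895 = $7,731.1634992
Total = $7,731.1634992 + $1,119 = $8,850.1634992

$8,850.16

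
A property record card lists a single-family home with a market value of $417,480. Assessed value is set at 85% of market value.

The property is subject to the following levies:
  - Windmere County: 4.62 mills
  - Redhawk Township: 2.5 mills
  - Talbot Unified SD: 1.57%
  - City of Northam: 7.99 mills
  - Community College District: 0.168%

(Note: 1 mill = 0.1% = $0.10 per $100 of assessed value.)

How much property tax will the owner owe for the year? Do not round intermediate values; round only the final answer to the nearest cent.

$11,529.34

Assessed value = $417,480 × 0.85 = $354,858
Windmere County: $354,858 × 0.00462 = $1,639.44396
Redhawk Township: $354,858 × 0.0025 = $887.145
Talbot Unified SD: $354,858 × 0.0157 = $5,571.2706
City of Northam: $354,858 × 0.00799 = $2,835.31542
Community College District: $354,858 × 0.00168 = $596.16144
Total = $11,529.33642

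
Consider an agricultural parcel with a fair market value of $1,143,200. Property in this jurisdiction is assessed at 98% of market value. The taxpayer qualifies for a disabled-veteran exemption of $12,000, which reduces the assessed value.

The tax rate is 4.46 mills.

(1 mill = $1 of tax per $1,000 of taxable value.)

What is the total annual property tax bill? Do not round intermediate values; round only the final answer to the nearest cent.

$4,943.18

Assessed value = $1,143,200 × 0.98 = $1,120,336
Taxable value = $1,120,336 − $12,000 = $1,108,336
Tax = $1,108,336 × 0.00446 = $4,943.17856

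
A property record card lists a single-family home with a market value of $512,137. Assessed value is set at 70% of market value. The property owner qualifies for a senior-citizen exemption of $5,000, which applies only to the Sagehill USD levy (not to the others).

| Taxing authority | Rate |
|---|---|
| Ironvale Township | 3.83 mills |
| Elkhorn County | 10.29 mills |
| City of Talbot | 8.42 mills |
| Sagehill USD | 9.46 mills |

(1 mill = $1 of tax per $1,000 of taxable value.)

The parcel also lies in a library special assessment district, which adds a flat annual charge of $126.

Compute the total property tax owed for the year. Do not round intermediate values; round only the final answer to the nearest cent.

Assessed value = $512,137 × 0.7 = $358,495.9
Ironvale Township: $358,495.9 × 0.00383 = $1,373.039297
Elkhorn County: $358,495.9 × 0.01029 = $3,688.922811
City of Talbot: $358,495.9 × 0.00842 = $3,018.535478
Sagehill USD: ($358,495.9 − $5,000) × 0.00946 = $353,495.9 × 0.00946 = $3,344.071214
Levies subtotal = $11,424.5688
Total = $11,424.5688 + $126 = $11,550.5688

$11,550.57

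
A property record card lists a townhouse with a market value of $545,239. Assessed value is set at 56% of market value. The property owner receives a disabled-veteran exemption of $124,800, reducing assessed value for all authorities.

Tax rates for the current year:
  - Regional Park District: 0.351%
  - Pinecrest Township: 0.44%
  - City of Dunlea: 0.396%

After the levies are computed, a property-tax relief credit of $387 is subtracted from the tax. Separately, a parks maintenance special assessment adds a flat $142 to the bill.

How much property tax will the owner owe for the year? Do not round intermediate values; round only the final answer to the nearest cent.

Assessed value = $545,239 × 0.56 = $305,333.84
Taxable value = $305,333.84 − $124,800 = $180,533.84
Regional Park District: $180,533.84 × 0.00351 = $633.6737784
Pinecrest Township: $180,533.84 × 0.0044 = $794.348896
City of Dunlea: $180,533.84 × 0.00396 = $714.9140064
Levies subtotal = $2,142.9366808
After credit = $2,142.9366808 − $387 = $1,755.9366808
Total = $1,755.9366808 + $142 = $1,897.9366808

$1,897.94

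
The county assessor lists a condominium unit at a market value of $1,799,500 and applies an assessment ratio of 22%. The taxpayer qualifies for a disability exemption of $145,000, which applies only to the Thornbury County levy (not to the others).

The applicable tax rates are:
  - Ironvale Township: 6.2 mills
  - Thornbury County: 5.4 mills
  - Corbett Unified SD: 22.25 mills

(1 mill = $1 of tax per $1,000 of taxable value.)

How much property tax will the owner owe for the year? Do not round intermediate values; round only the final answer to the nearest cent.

$12,617.88

Assessed value = $1,799,500 × 0.22 = $395,890
Ironvale Township: $395,890 × 0.0062 = $2,454.518
Thornbury County: ($395,890 − $145,000) × 0.0054 = $250,890 × 0.0054 = $1,354.806
Corbett Unified SD: $395,890 × 0.02225 = $8,808.5525
Total = $12,617.8765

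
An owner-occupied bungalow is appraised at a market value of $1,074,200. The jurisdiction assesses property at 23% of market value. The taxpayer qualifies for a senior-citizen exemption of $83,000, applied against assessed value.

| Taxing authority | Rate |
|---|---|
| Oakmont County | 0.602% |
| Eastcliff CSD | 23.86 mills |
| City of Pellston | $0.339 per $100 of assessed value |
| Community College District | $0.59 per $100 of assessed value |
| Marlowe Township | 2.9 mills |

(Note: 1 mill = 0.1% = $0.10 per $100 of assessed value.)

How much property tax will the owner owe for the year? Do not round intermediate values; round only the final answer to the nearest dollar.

Assessed value = $1,074,200 × 0.23 = $247,066
Taxable value = $247,066 − $83,000 = $164,066
Oakmont County: $164,066 × 0.00602 = $987.67732
Eastcliff CSD: $164,066 × 0.02386 = $3,914.61476
City of Pellston: $164,066 × 0.00339 = $556.18374
Community College District: $164,066 × 0.0059 = $967.9894
Marlowe Township: $164,066 × 0.0029 = $475.7914
Total = $6,902.25662

$6,902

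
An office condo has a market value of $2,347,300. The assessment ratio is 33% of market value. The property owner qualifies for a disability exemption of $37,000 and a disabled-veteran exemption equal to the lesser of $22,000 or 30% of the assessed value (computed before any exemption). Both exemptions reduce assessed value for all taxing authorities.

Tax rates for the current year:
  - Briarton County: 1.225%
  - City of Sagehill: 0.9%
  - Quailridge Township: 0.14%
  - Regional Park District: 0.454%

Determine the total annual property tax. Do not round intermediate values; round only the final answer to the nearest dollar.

Assessed value = $2,347,300 × 0.33 = $774,609
Disabled-veteran exemption = min($22,000, 30% × $774,609) = min($22,000, $232,382.7) = $22,000 (dollar cap binds)
Taxable value = $774,609 − $37,000 − $22,000 = $715,609
Briarton County: $715,609 × 0.01225 = $8,766.21025
City of Sagehill: $715,609 × 0.009 = $6,440.481
Quailridge Township: $715,609 × 0.0014 = $1,001.8526
Regional Park District: $715,609 × 0.00454 = $3,248.86486
Total = $19,457.40871

$19,457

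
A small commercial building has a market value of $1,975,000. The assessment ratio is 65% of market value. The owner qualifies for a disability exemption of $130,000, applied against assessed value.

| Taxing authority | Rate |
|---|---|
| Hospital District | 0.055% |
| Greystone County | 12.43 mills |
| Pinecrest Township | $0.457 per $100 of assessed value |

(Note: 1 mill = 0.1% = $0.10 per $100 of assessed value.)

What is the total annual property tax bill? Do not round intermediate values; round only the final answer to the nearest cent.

Assessed value = $1,975,000 × 0.65 = $1,283,750
Taxable value = $1,283,750 − $130,000 = $1,153,750
Hospital District: $1,153,750 × 0.00055 = $634.5625
Greystone County: $1,153,750 × 0.01243 = $14,341.1125
Pinecrest Township: $1,153,750 × 0.00457 = $5,272.6375
Total = $20,248.3125

$20,248.31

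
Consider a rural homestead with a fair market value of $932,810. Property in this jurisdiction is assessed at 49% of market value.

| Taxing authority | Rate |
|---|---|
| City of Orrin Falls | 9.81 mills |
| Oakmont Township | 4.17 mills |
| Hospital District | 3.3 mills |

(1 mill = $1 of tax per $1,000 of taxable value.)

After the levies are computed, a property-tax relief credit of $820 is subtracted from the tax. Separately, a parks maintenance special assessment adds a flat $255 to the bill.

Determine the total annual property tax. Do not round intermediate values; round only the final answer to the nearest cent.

Assessed value = $932,810 × 0.49 = $457,076.9
City of Orrin Falls: $457,076.9 × 0.00981 = $4,483.924389
Oakmont Township: $457,076.9 × 0.00417 = $1,906.010673
Hospital District: $457,076.9 × 0.0033 = $1,508.35377
Levies subtotal = $7,898.288832
After credit = $7,898.288832 − $820 = $7,078.288832
Total = $7,078.288832 + $255 = $7,333.288832

$7,333.29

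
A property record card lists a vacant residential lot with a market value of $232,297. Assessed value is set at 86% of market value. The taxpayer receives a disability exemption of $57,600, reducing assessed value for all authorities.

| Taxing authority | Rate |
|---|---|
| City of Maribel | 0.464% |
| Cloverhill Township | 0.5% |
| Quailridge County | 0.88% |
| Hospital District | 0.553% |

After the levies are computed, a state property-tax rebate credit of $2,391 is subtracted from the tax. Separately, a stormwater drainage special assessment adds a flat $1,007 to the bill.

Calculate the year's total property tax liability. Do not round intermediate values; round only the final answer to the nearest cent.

Assessed value = $232,297 × 0.86 = $199,775.42
Taxable value = $199,775.42 − $57,600 = $142,175.42
City of Maribel: $142,175.42 × 0.00464 = $659.6939488
Cloverhill Township: $142,175.42 × 0.005 = $710.8771
Quailridge County: $142,175.42 × 0.0088 = $1,251.143696
Hospital District: $142,175.42 × 0.00553 = $786.2300726
Levies subtotal = $3,407.9448174
After credit = $3,407.9448174 − $2,391 = $1,016.9448174
Total = $1,016.9448174 + $1,007 = $2,023.9448174

$2,023.94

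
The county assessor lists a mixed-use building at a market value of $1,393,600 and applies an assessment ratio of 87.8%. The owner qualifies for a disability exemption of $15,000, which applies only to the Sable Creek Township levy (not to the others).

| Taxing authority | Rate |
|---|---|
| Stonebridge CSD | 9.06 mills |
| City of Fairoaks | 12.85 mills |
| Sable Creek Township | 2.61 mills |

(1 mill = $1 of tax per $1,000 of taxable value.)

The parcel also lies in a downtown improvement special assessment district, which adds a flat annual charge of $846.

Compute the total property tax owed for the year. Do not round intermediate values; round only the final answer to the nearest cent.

Assessed value = $1,393,600 × 0.878 = $1,223,580.8
Stonebridge CSD: $1,223,580.8 × 0.00906 = $11,085.642048
City of Fairoaks: $1,223,580.8 × 0.01285 = $15,723.01328
Sable Creek Township: ($1,223,580.8 − $15,000) × 0.00261 = $1,208,580.8 × 0.00261 = $3,154.395888
Levies subtotal = $29,963.051216
Total = $29,963.051216 + $846 = $30,809.051216

$30,809.05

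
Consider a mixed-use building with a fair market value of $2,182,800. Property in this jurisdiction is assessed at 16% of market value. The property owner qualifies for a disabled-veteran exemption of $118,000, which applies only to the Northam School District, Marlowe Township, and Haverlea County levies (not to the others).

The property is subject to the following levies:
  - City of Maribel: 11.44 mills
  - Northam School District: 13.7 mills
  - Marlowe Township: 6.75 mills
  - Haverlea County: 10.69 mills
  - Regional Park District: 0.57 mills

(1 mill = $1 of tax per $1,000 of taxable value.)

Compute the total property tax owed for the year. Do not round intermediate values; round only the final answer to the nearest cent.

$11,395.53

Assessed value = $2,182,800 × 0.16 = $349,248
City of Maribel: $349,248 × 0.01144 = $3,995.39712
Northam School District: ($349,248 − $118,000) × 0.0137 = $231,248 × 0.0137 = $3,168.0976
Marlowe Township: ($349,248 − $118,000) × 0.00675 = $231,248 × 0.00675 = $1,560.924
Haverlea County: ($349,248 − $118,000) × 0.01069 = $231,248 × 0.01069 = $2,472.04112
Regional Park District: $349,248 × 0.00057 = $199.07136
Total = $11,395.5312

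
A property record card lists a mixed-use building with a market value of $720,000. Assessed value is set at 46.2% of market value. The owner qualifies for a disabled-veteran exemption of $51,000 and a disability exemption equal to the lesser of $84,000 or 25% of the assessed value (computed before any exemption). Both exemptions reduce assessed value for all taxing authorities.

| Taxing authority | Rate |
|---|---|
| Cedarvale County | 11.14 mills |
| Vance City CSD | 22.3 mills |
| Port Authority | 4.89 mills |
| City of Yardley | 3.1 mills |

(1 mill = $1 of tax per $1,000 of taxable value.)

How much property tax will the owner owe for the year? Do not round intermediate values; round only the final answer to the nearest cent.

$8,223.03

Assessed value = $720,000 × 0.462 = $332,640
Disability exemption = min($84,000, 25% × $332,640) = min($84,000, $83,160) = $83,160 (percentage binds)
Taxable value = $332,640 − $51,000 − $83,160 = $198,480
Cedarvale County: $198,480 × 0.01114 = $2,211.0672
Vance City CSD: $198,480 × 0.0223 = $4,426.104
Port Authority: $198,480 × 0.00489 = $970.5672
City of Yardley: $198,480 × 0.0031 = $615.288
Total = $8,223.0264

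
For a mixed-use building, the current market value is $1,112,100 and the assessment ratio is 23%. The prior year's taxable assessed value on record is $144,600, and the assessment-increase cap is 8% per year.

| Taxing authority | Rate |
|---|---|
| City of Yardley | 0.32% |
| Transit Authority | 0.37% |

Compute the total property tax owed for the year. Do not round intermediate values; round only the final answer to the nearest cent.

$1,077.56

Uncapped assessed value = $1,112,100 × 0.23 = $255,783
Cap limit = $144,600 × 1.08 = $156,168
Taxable assessed value = min($255,783, $156,168) = $156,168 (cap binds)
City of Yardley: $156,168 × 0.0032 = $499.7376
Transit Authority: $156,168 × 0.0037 = $577.8216
Total = $1,077.5592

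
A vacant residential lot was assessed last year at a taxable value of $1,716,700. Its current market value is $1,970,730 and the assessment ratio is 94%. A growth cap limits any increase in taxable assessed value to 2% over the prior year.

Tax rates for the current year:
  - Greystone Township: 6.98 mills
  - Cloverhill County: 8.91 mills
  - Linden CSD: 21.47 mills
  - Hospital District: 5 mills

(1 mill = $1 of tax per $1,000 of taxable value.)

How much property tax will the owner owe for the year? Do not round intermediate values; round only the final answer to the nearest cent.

Uncapped assessed value = $1,970,730 × 0.94 = $1,852,486.2
Cap limit = $1,716,700 × 1.02 = $1,751,034
Taxable assessed value = min($1,852,486.2, $1,751,034) = $1,751,034 (cap binds)
Greystone Township: $1,751,034 × 0.00698 = $12,222.21732
Cloverhill County: $1,751,034 × 0.00891 = $15,601.71294
Linden CSD: $1,751,034 × 0.02147 = $37,594.69998
Hospital District: $1,751,034 × 0.005 = $8,755.17
Total = $74,173.80024

$74,173.80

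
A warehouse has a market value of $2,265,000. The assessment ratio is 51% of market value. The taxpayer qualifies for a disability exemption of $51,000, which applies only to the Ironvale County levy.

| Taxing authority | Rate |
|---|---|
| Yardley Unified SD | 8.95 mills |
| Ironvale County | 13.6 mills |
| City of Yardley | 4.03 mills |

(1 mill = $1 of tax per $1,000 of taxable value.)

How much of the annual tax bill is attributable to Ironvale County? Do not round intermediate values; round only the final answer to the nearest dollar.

$15,016

Assessed value = $2,265,000 × 0.51 = $1,155,150
Ironvale County taxable value = $1,155,150 − $51,000 = $1,104,150
Ironvale County levy = $1,104,150 × 0.0136 = $15,016.44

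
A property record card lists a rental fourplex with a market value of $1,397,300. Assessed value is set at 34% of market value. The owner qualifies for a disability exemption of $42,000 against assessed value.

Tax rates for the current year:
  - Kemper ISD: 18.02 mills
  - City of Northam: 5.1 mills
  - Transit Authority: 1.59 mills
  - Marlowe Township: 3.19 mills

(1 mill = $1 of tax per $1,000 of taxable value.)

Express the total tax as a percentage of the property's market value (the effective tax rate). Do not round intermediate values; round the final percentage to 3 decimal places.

0.865%

Assessed value = $1,397,300 × 0.34 = $475,082
Taxable value = $475,082 − $42,000 = $433,082
Kemper ISD: $433,082 × 0.01802 = $7,804.13764
City of Northam: $433,082 × 0.0051 = $2,208.7182
Transit Authority: $433,082 × 0.00159 = $688.60038
Marlowe Township: $433,082 × 0.00319 = $1,381.53158
Total tax = $12,082.9878
Effective rate = $12,082.9878 ÷ $1,397,300 = 0.865% of market value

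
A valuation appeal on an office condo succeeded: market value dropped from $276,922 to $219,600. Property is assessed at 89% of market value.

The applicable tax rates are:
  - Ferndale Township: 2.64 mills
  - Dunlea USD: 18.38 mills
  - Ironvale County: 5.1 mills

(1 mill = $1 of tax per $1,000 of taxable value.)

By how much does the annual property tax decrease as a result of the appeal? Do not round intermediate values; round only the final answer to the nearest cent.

$1,332.55

Old assessed value = $276,922 × 0.89 = $246,460.58
New assessed value = $219,600 × 0.89 = $195,444
Combined rate = 0.00264 + 0.01838 + 0.0051 = 0.02612
Old tax = $246,460.58 × 0.02612 = $6,437.5503496
New tax = $195,444 × 0.02612 = $5,104.99728
Reduction = $6,437.5503496 − $5,104.99728 = $1,332.5530696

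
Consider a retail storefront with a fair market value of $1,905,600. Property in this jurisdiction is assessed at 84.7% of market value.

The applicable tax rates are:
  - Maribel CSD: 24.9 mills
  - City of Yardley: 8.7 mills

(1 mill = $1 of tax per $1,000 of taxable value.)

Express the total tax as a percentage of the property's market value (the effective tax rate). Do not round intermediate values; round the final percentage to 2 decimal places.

2.85%

Assessed value = $1,905,600 × 0.847 = $1,614,043.2
Maribel CSD: $1,614,043.2 × 0.0249 = $40,189.67568
City of Yardley: $1,614,043.2 × 0.0087 = $14,042.17584
Total tax = $54,231.85152
Effective rate = $54,231.85152 ÷ $1,905,600 = 2.85% of market value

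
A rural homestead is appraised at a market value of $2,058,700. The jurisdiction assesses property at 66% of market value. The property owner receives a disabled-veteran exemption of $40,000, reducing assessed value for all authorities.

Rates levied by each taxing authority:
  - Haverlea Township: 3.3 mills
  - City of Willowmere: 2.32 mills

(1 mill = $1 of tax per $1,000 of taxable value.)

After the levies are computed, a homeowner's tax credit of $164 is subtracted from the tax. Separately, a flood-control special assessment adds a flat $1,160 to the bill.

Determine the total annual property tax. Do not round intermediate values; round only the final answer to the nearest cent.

Assessed value = $2,058,700 × 0.66 = $1,358,742
Taxable value = $1,358,742 − $40,000 = $1,318,742
Haverlea Township: $1,318,742 × 0.0033 = $4,351.8486
City of Willowmere: $1,318,742 × 0.00232 = $3,059.48144
Levies subtotal = $7,411.33004
After credit = $7,411.33004 − $164 = $7,247.33004
Total = $7,247.33004 + $1,160 = $8,407.33004

$8,407.33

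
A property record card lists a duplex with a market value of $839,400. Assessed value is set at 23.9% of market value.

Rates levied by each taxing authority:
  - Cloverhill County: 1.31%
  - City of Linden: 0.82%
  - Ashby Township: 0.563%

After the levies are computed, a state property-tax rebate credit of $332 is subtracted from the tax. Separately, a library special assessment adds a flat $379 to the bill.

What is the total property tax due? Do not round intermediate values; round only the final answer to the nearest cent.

Assessed value = $839,400 × 0.239 = $200,616.6
Cloverhill County: $200,616.6 × 0.0131 = $2,628.07746
City of Linden: $200,616.6 × 0.0082 = $1,645.05612
Ashby Township: $200,616.6 × 0.00563 = $1,129.471458
Levies subtotal = $5,402.605038
After credit = $5,402.605038 − $332 = $5,070.605038
Total = $5,070.605038 + $379 = $5,449.605038

$5,449.61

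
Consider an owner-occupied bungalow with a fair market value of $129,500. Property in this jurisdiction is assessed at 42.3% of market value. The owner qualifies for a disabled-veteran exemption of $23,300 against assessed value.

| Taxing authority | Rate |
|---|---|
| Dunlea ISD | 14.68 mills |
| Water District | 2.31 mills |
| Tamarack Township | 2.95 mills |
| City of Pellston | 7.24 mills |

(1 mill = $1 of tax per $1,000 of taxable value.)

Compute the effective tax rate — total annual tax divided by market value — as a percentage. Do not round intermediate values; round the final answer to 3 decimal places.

0.661%

Assessed value = $129,500 × 0.423 = $54,778.5
Taxable value = $54,778.5 − $23,300 = $31,478.5
Dunlea ISD: $31,478.5 × 0.01468 = $462.10438
Water District: $31,478.5 × 0.00231 = $72.715335
Tamarack Township: $31,478.5 × 0.00295 = $92.861575
City of Pellston: $31,478.5 × 0.00724 = $227.90434
Total tax = $855.58563
Effective rate = $855.58563 ÷ $129,500 = 0.661% of market value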